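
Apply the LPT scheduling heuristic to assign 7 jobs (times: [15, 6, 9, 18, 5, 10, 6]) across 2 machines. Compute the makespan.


Sort jobs in decreasing order (LPT): [18, 15, 10, 9, 6, 6, 5]
Assign each job to the least loaded machine:
  Machine 1: jobs [18, 9, 6], load = 33
  Machine 2: jobs [15, 10, 6, 5], load = 36
Makespan = max load = 36

36


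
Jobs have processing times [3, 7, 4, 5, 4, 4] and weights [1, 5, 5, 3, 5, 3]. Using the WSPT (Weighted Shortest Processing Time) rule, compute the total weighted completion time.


Compute p/w ratios and sort ascending (WSPT): [(4, 5), (4, 5), (4, 3), (7, 5), (5, 3), (3, 1)]
Compute weighted completion times:
  Job (p=4,w=5): C=4, w*C=5*4=20
  Job (p=4,w=5): C=8, w*C=5*8=40
  Job (p=4,w=3): C=12, w*C=3*12=36
  Job (p=7,w=5): C=19, w*C=5*19=95
  Job (p=5,w=3): C=24, w*C=3*24=72
  Job (p=3,w=1): C=27, w*C=1*27=27
Total weighted completion time = 290

290


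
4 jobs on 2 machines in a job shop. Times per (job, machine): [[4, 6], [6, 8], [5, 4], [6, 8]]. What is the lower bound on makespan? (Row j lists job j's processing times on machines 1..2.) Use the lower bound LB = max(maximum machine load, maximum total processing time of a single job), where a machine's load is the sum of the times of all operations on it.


Machine loads:
  Machine 1: 4 + 6 + 5 + 6 = 21
  Machine 2: 6 + 8 + 4 + 8 = 26
Max machine load = 26
Job totals:
  Job 1: 10
  Job 2: 14
  Job 3: 9
  Job 4: 14
Max job total = 14
Lower bound = max(26, 14) = 26

26


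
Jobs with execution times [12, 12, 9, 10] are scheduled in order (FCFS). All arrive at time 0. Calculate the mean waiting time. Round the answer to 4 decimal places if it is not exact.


FCFS order (as given): [12, 12, 9, 10]
Waiting times:
  Job 1: wait = 0
  Job 2: wait = 12
  Job 3: wait = 24
  Job 4: wait = 33
Sum of waiting times = 69
Average waiting time = 69/4 = 17.25

17.25


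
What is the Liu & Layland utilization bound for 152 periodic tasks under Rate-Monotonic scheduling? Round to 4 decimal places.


Compute 2^(1/152) = 1.0045705923
Subtract 1: 1.0045705923 - 1 = 0.0045705923
Multiply by n: 152 * 0.0045705923 = 0.6947300296
Round to 4 dp: 0.6947

0.6947


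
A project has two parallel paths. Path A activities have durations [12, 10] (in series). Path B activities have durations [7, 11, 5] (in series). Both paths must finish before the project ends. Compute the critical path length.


Path A total = 12 + 10 = 22
Path B total = 7 + 11 + 5 = 23
Critical path = longest path = max(22, 23) = 23

23


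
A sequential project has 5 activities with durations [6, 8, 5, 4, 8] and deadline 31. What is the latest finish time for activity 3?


LF(activity 3) = deadline - sum of successor durations
Successors: activities 4 through 5 with durations [4, 8]
Sum of successor durations = 12
LF = 31 - 12 = 19

19


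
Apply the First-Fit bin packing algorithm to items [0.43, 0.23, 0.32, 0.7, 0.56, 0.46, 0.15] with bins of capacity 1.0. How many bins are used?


Place items sequentially using First-Fit:
  Item 0.43 -> new Bin 1
  Item 0.23 -> Bin 1 (now 0.66)
  Item 0.32 -> Bin 1 (now 0.98)
  Item 0.7 -> new Bin 2
  Item 0.56 -> new Bin 3
  Item 0.46 -> new Bin 4
  Item 0.15 -> Bin 2 (now 0.85)
Total bins used = 4

4


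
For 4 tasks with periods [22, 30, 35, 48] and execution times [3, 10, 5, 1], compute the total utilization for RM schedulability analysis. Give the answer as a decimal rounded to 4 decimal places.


Compute individual utilizations (exact fractions):
  Task 1: C/T = 3/22 (approx. 0.1364)
  Task 2: C/T = 10/30 = 1/3 (approx. 0.3333)
  Task 3: C/T = 5/35 = 1/7 (approx. 0.1429)
  Task 4: C/T = 1/48 (approx. 0.0208)
Total utilization U = 3/22 + 1/3 + 1/7 + 1/48 = 2341/3696
Rounded to 4 decimal places: U = 0.6334
RM (Liu & Layland) bound for 4 tasks = 0.756828; compare with U = 2341/3696 (approx. 0.633387)
U <= bound, so schedulable by RM sufficient condition.

0.6334


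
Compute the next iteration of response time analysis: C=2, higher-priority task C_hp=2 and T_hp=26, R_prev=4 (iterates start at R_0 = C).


R_next = C + ceil(R_prev / T_hp) * C_hp
ceil(4 / 26) = ceil(0.1538) = 1
Interference = 1 * 2 = 2
R_next = 2 + 2 = 4
R_next = R_prev, so the iteration has converged (response time = 4).

4


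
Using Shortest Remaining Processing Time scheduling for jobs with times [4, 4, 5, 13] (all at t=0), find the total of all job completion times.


Since all jobs arrive at t=0, SRPT equals SPT ordering.
SPT order: [4, 4, 5, 13]
Completion times:
  Job 1: p=4, C=4
  Job 2: p=4, C=8
  Job 3: p=5, C=13
  Job 4: p=13, C=26
Total completion time = 4 + 8 + 13 + 26 = 51

51


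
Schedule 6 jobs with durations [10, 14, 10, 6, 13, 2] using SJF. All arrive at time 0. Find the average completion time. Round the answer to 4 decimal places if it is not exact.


SJF order (ascending): [2, 6, 10, 10, 13, 14]
Completion times:
  Job 1: burst=2, C=2
  Job 2: burst=6, C=8
  Job 3: burst=10, C=18
  Job 4: burst=10, C=28
  Job 5: burst=13, C=41
  Job 6: burst=14, C=55
Average completion = 152/6 = 25.3333

25.3333


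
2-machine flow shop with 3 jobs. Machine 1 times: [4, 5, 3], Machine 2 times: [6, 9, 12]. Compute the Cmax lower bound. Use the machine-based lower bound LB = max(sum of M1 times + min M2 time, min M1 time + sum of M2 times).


LB1 = sum(M1 times) + min(M2 times) = 12 + 6 = 18
LB2 = min(M1 times) + sum(M2 times) = 3 + 27 = 30
Lower bound = max(LB1, LB2) = max(18, 30) = 30

30


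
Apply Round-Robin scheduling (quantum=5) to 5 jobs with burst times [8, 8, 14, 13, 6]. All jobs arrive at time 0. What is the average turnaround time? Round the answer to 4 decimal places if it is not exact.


Time quantum = 5
Execution trace:
  J1 runs 5 units, time = 5
  J2 runs 5 units, time = 10
  J3 runs 5 units, time = 15
  J4 runs 5 units, time = 20
  J5 runs 5 units, time = 25
  J1 runs 3 units, time = 28
  J2 runs 3 units, time = 31
  J3 runs 5 units, time = 36
  J4 runs 5 units, time = 41
  J5 runs 1 units, time = 42
  J3 runs 4 units, time = 46
  J4 runs 3 units, time = 49
Finish times: [28, 31, 46, 49, 42]
Average turnaround = 196/5 = 39.2

39.2


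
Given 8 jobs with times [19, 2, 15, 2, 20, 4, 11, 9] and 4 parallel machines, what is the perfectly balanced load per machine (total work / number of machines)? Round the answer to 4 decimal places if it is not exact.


Total processing time = 19 + 2 + 15 + 2 + 20 + 4 + 11 + 9 = 82
Number of machines = 4
Ideal balanced load = 82 / 4 = 20.5

20.5


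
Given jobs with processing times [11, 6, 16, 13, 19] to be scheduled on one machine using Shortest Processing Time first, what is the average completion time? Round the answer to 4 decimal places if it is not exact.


Sort jobs by processing time (SPT order): [6, 11, 13, 16, 19]
Compute completion times sequentially:
  Job 1: processing = 6, completes at 6
  Job 2: processing = 11, completes at 17
  Job 3: processing = 13, completes at 30
  Job 4: processing = 16, completes at 46
  Job 5: processing = 19, completes at 65
Sum of completion times = 164
Average completion time = 164/5 = 32.8

32.8


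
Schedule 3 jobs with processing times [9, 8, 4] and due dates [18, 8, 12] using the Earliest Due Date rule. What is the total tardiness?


Sort by due date (EDD order): [(8, 8), (4, 12), (9, 18)]
Compute completion times and tardiness:
  Job 1: p=8, d=8, C=8, tardiness=max(0,8-8)=0
  Job 2: p=4, d=12, C=12, tardiness=max(0,12-12)=0
  Job 3: p=9, d=18, C=21, tardiness=max(0,21-18)=3
Total tardiness = 3

3


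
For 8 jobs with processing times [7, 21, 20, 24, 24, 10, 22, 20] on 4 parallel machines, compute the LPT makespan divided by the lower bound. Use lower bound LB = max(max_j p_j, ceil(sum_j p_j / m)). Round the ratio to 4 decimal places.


LPT order: [24, 24, 22, 21, 20, 20, 10, 7]
Machine loads after assignment: [34, 31, 42, 41]
LPT makespan = 42
Lower bound = max(max_job, ceil(total/4)) = max(24, 37) = 37
Ratio = 42 / 37 = 1.1351

1.1351


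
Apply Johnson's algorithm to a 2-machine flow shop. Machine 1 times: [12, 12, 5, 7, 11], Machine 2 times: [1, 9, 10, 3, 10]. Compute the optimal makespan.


Apply Johnson's rule:
  Group 1 (a <= b): [(3, 5, 10)]
  Group 2 (a > b): [(5, 11, 10), (2, 12, 9), (4, 7, 3), (1, 12, 1)]
Optimal job order: [3, 5, 2, 4, 1]
Schedule:
  Job 3: M1 done at 5, M2 done at 15
  Job 5: M1 done at 16, M2 done at 26
  Job 2: M1 done at 28, M2 done at 37
  Job 4: M1 done at 35, M2 done at 40
  Job 1: M1 done at 47, M2 done at 48
Makespan = 48

48


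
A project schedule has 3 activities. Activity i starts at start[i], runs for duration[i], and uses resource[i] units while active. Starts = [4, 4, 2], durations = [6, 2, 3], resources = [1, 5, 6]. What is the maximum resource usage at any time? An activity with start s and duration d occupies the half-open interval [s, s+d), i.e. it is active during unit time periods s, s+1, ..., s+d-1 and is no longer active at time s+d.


Each activity i is active on [start_i, start_i + duration_i).
Compute total resource usage per time slot:
  t=0: active resources = [], total = 0
  t=1: active resources = [], total = 0
  t=2: active resources = [6], total = 6
  t=3: active resources = [6], total = 6
  t=4: active resources = [1, 5, 6], total = 12
  t=5: active resources = [1, 5], total = 6
  t=6: active resources = [1], total = 1
  t=7: active resources = [1], total = 1
  t=8: active resources = [1], total = 1
  t=9: active resources = [1], total = 1
Peak resource demand = 12

12


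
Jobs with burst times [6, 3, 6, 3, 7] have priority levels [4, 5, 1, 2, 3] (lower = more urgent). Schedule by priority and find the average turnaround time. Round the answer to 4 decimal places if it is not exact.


Sort by priority (ascending = highest first):
Order: [(1, 6), (2, 3), (3, 7), (4, 6), (5, 3)]
Completion times:
  Priority 1, burst=6, C=6
  Priority 2, burst=3, C=9
  Priority 3, burst=7, C=16
  Priority 4, burst=6, C=22
  Priority 5, burst=3, C=25
Average turnaround = 78/5 = 15.6

15.6


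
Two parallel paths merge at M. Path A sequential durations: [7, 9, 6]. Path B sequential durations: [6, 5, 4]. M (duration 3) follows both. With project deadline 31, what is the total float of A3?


Forward pass: ES(A3) = sum of predecessors on chain A = 16
EF = ES + duration = 16 + 6 = 22
Backward pass: LF(M) = deadline = 31; LS(M) = 31 - 3 = 28
LF(A3) = LS(M) - sum(successors on chain A) = 28 - 0 = 28
LS = LF - duration = 28 - 6 = 22
Total float = LS - ES = 22 - 16 = 6

6


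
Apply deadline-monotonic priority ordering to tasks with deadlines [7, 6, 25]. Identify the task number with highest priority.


Sort tasks by relative deadline (ascending):
  Task 2: deadline = 6
  Task 1: deadline = 7
  Task 3: deadline = 25
Priority order (highest first): [2, 1, 3]
Highest priority task = 2

2


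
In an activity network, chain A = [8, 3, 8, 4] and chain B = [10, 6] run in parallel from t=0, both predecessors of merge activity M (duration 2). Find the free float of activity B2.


ES(B2) = sum of predecessors on chain B = 10
EF(B2) = ES + duration = 10 + 6 = 16
Successor of B2 is M. ES(M) = max(sum(A), sum(B)) = max(23, 16) = 23
Free float = ES(successor) - EF(current) = 23 - 16 = 7

7


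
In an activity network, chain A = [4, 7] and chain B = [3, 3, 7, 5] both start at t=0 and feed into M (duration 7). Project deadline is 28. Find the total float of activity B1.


Forward pass: ES(B1) = sum of predecessors on chain B = 0
EF = ES + duration = 0 + 3 = 3
Backward pass: LF(M) = deadline = 28; LS(M) = 28 - 7 = 21
LF(B1) = LS(M) - sum(successors on chain B) = 21 - 15 = 6
LS = LF - duration = 6 - 3 = 3
Total float = LS - ES = 3 - 0 = 3

3


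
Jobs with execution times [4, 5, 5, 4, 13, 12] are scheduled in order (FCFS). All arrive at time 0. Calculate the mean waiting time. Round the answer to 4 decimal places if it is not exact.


FCFS order (as given): [4, 5, 5, 4, 13, 12]
Waiting times:
  Job 1: wait = 0
  Job 2: wait = 4
  Job 3: wait = 9
  Job 4: wait = 14
  Job 5: wait = 18
  Job 6: wait = 31
Sum of waiting times = 76
Average waiting time = 76/6 = 12.6667

12.6667


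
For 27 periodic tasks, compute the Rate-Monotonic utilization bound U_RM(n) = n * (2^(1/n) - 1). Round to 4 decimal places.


Compute 2^(1/27) = 1.0260044847
Subtract 1: 1.0260044847 - 1 = 0.0260044847
Multiply by n: 27 * 0.0260044847 = 0.7021210869
Round to 4 dp: 0.7021

0.7021


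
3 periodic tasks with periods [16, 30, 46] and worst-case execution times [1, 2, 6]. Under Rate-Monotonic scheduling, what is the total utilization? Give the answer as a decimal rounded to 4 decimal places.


Compute individual utilizations (exact fractions):
  Task 1: C/T = 1/16 (approx. 0.0625)
  Task 2: C/T = 2/30 = 1/15 (approx. 0.0667)
  Task 3: C/T = 6/46 = 3/23 (approx. 0.1304)
Total utilization U = 1/16 + 1/15 + 3/23 = 1433/5520
Rounded to 4 decimal places: U = 0.2596
RM (Liu & Layland) bound for 3 tasks = 0.779763; compare with U = 1433/5520 (approx. 0.259601)
U <= bound, so schedulable by RM sufficient condition.

0.2596


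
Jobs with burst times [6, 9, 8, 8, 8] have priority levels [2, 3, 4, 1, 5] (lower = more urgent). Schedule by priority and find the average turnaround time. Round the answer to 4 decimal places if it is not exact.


Sort by priority (ascending = highest first):
Order: [(1, 8), (2, 6), (3, 9), (4, 8), (5, 8)]
Completion times:
  Priority 1, burst=8, C=8
  Priority 2, burst=6, C=14
  Priority 3, burst=9, C=23
  Priority 4, burst=8, C=31
  Priority 5, burst=8, C=39
Average turnaround = 115/5 = 23.0

23.0


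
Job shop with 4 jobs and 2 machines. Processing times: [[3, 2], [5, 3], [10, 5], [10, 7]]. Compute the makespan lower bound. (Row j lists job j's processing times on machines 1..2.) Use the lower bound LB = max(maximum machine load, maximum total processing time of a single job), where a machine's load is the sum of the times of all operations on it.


Machine loads:
  Machine 1: 3 + 5 + 10 + 10 = 28
  Machine 2: 2 + 3 + 5 + 7 = 17
Max machine load = 28
Job totals:
  Job 1: 5
  Job 2: 8
  Job 3: 15
  Job 4: 17
Max job total = 17
Lower bound = max(28, 17) = 28

28


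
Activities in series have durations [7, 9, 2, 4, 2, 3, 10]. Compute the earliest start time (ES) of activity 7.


Activity 7 starts after activities 1 through 6 complete.
Predecessor durations: [7, 9, 2, 4, 2, 3]
ES = 7 + 9 + 2 + 4 + 2 + 3 = 27

27


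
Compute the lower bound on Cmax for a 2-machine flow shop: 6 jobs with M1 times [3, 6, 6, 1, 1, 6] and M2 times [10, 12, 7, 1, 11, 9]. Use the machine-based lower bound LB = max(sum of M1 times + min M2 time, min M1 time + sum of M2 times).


LB1 = sum(M1 times) + min(M2 times) = 23 + 1 = 24
LB2 = min(M1 times) + sum(M2 times) = 1 + 50 = 51
Lower bound = max(LB1, LB2) = max(24, 51) = 51

51


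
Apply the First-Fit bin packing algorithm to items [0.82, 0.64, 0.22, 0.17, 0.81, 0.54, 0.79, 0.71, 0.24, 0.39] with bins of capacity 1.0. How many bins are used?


Place items sequentially using First-Fit:
  Item 0.82 -> new Bin 1
  Item 0.64 -> new Bin 2
  Item 0.22 -> Bin 2 (now 0.86)
  Item 0.17 -> Bin 1 (now 0.99)
  Item 0.81 -> new Bin 3
  Item 0.54 -> new Bin 4
  Item 0.79 -> new Bin 5
  Item 0.71 -> new Bin 6
  Item 0.24 -> Bin 4 (now 0.78)
  Item 0.39 -> new Bin 7
Total bins used = 7

7


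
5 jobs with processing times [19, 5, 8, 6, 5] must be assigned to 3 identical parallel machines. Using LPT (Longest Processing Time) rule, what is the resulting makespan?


Sort jobs in decreasing order (LPT): [19, 8, 6, 5, 5]
Assign each job to the least loaded machine:
  Machine 1: jobs [19], load = 19
  Machine 2: jobs [8, 5], load = 13
  Machine 3: jobs [6, 5], load = 11
Makespan = max load = 19

19


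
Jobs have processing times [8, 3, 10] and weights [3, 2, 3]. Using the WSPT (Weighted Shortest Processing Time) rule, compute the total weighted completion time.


Compute p/w ratios and sort ascending (WSPT): [(3, 2), (8, 3), (10, 3)]
Compute weighted completion times:
  Job (p=3,w=2): C=3, w*C=2*3=6
  Job (p=8,w=3): C=11, w*C=3*11=33
  Job (p=10,w=3): C=21, w*C=3*21=63
Total weighted completion time = 102

102


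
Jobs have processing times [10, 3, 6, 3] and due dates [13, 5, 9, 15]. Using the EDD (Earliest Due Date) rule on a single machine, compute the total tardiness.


Sort by due date (EDD order): [(3, 5), (6, 9), (10, 13), (3, 15)]
Compute completion times and tardiness:
  Job 1: p=3, d=5, C=3, tardiness=max(0,3-5)=0
  Job 2: p=6, d=9, C=9, tardiness=max(0,9-9)=0
  Job 3: p=10, d=13, C=19, tardiness=max(0,19-13)=6
  Job 4: p=3, d=15, C=22, tardiness=max(0,22-15)=7
Total tardiness = 13

13


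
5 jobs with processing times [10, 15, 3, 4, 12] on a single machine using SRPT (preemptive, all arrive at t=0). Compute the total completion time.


Since all jobs arrive at t=0, SRPT equals SPT ordering.
SPT order: [3, 4, 10, 12, 15]
Completion times:
  Job 1: p=3, C=3
  Job 2: p=4, C=7
  Job 3: p=10, C=17
  Job 4: p=12, C=29
  Job 5: p=15, C=44
Total completion time = 3 + 7 + 17 + 29 + 44 = 100

100


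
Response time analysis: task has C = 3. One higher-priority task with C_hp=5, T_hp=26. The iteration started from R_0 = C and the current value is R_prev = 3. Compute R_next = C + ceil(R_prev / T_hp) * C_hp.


R_next = C + ceil(R_prev / T_hp) * C_hp
ceil(3 / 26) = ceil(0.1154) = 1
Interference = 1 * 5 = 5
R_next = 3 + 5 = 8

8


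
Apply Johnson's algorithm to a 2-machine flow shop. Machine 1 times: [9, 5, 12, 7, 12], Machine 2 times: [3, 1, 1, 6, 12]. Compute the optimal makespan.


Apply Johnson's rule:
  Group 1 (a <= b): [(5, 12, 12)]
  Group 2 (a > b): [(4, 7, 6), (1, 9, 3), (2, 5, 1), (3, 12, 1)]
Optimal job order: [5, 4, 1, 2, 3]
Schedule:
  Job 5: M1 done at 12, M2 done at 24
  Job 4: M1 done at 19, M2 done at 30
  Job 1: M1 done at 28, M2 done at 33
  Job 2: M1 done at 33, M2 done at 34
  Job 3: M1 done at 45, M2 done at 46
Makespan = 46

46


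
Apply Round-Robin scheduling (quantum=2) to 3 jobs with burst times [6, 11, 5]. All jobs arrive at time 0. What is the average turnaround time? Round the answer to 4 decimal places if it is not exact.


Time quantum = 2
Execution trace:
  J1 runs 2 units, time = 2
  J2 runs 2 units, time = 4
  J3 runs 2 units, time = 6
  J1 runs 2 units, time = 8
  J2 runs 2 units, time = 10
  J3 runs 2 units, time = 12
  J1 runs 2 units, time = 14
  J2 runs 2 units, time = 16
  J3 runs 1 units, time = 17
  J2 runs 2 units, time = 19
  J2 runs 2 units, time = 21
  J2 runs 1 units, time = 22
Finish times: [14, 22, 17]
Average turnaround = 53/3 = 17.6667

17.6667


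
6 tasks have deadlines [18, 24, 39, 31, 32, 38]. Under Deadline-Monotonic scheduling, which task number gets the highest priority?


Sort tasks by relative deadline (ascending):
  Task 1: deadline = 18
  Task 2: deadline = 24
  Task 4: deadline = 31
  Task 5: deadline = 32
  Task 6: deadline = 38
  Task 3: deadline = 39
Priority order (highest first): [1, 2, 4, 5, 6, 3]
Highest priority task = 1

1


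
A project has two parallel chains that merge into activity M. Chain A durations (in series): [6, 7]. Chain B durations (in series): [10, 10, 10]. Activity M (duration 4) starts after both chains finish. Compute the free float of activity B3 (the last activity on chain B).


ES(B3) = sum of predecessors on chain B = 20
EF(B3) = ES + duration = 20 + 10 = 30
Successor of B3 is M. ES(M) = max(sum(A), sum(B)) = max(13, 30) = 30
Free float = ES(successor) - EF(current) = 30 - 30 = 0

0


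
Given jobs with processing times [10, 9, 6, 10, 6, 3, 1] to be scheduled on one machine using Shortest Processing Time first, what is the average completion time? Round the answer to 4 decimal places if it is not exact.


Sort jobs by processing time (SPT order): [1, 3, 6, 6, 9, 10, 10]
Compute completion times sequentially:
  Job 1: processing = 1, completes at 1
  Job 2: processing = 3, completes at 4
  Job 3: processing = 6, completes at 10
  Job 4: processing = 6, completes at 16
  Job 5: processing = 9, completes at 25
  Job 6: processing = 10, completes at 35
  Job 7: processing = 10, completes at 45
Sum of completion times = 136
Average completion time = 136/7 = 19.4286

19.4286


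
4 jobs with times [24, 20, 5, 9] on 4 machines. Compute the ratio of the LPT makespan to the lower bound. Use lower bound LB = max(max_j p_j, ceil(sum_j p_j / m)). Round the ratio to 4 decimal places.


LPT order: [24, 20, 9, 5]
Machine loads after assignment: [24, 20, 9, 5]
LPT makespan = 24
Lower bound = max(max_job, ceil(total/4)) = max(24, 15) = 24
Ratio = 24 / 24 = 1.0

1.0


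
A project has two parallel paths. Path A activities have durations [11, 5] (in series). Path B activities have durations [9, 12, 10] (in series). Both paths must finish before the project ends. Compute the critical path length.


Path A total = 11 + 5 = 16
Path B total = 9 + 12 + 10 = 31
Critical path = longest path = max(16, 31) = 31

31


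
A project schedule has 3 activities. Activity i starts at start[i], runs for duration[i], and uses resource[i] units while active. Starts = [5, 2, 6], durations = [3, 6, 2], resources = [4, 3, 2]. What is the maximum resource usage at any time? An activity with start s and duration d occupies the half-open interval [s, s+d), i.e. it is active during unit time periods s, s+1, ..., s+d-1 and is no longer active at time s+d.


Each activity i is active on [start_i, start_i + duration_i).
Compute total resource usage per time slot:
  t=0: active resources = [], total = 0
  t=1: active resources = [], total = 0
  t=2: active resources = [3], total = 3
  t=3: active resources = [3], total = 3
  t=4: active resources = [3], total = 3
  t=5: active resources = [4, 3], total = 7
  t=6: active resources = [4, 3, 2], total = 9
  t=7: active resources = [4, 3, 2], total = 9
Peak resource demand = 9

9


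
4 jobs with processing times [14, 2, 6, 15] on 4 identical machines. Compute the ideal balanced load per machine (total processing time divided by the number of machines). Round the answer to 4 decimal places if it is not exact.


Total processing time = 14 + 2 + 6 + 15 = 37
Number of machines = 4
Ideal balanced load = 37 / 4 = 9.25

9.25


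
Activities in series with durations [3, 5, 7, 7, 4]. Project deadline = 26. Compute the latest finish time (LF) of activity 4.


LF(activity 4) = deadline - sum of successor durations
Successors: activities 5 through 5 with durations [4]
Sum of successor durations = 4
LF = 26 - 4 = 22

22


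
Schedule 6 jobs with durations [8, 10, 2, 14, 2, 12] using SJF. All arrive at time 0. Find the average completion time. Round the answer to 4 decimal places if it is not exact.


SJF order (ascending): [2, 2, 8, 10, 12, 14]
Completion times:
  Job 1: burst=2, C=2
  Job 2: burst=2, C=4
  Job 3: burst=8, C=12
  Job 4: burst=10, C=22
  Job 5: burst=12, C=34
  Job 6: burst=14, C=48
Average completion = 122/6 = 20.3333

20.3333


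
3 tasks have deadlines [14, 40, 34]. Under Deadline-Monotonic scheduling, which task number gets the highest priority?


Sort tasks by relative deadline (ascending):
  Task 1: deadline = 14
  Task 3: deadline = 34
  Task 2: deadline = 40
Priority order (highest first): [1, 3, 2]
Highest priority task = 1

1


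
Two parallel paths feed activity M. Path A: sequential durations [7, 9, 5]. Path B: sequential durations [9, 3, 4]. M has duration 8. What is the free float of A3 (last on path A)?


ES(A3) = sum of predecessors on chain A = 16
EF(A3) = ES + duration = 16 + 5 = 21
Successor of A3 is M. ES(M) = max(sum(A), sum(B)) = max(21, 16) = 21
Free float = ES(successor) - EF(current) = 21 - 21 = 0

0


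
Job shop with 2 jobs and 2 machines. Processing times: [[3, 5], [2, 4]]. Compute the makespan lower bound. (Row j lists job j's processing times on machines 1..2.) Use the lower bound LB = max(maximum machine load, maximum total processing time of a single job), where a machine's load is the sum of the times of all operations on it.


Machine loads:
  Machine 1: 3 + 2 = 5
  Machine 2: 5 + 4 = 9
Max machine load = 9
Job totals:
  Job 1: 8
  Job 2: 6
Max job total = 8
Lower bound = max(9, 8) = 9

9


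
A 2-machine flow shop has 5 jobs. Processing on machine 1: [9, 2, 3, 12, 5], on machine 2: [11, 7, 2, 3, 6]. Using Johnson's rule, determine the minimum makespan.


Apply Johnson's rule:
  Group 1 (a <= b): [(2, 2, 7), (5, 5, 6), (1, 9, 11)]
  Group 2 (a > b): [(4, 12, 3), (3, 3, 2)]
Optimal job order: [2, 5, 1, 4, 3]
Schedule:
  Job 2: M1 done at 2, M2 done at 9
  Job 5: M1 done at 7, M2 done at 15
  Job 1: M1 done at 16, M2 done at 27
  Job 4: M1 done at 28, M2 done at 31
  Job 3: M1 done at 31, M2 done at 33
Makespan = 33

33


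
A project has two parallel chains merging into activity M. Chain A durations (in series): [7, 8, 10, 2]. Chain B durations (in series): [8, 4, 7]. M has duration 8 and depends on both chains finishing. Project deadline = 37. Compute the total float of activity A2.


Forward pass: ES(A2) = sum of predecessors on chain A = 7
EF = ES + duration = 7 + 8 = 15
Backward pass: LF(M) = deadline = 37; LS(M) = 37 - 8 = 29
LF(A2) = LS(M) - sum(successors on chain A) = 29 - 12 = 17
LS = LF - duration = 17 - 8 = 9
Total float = LS - ES = 9 - 7 = 2

2


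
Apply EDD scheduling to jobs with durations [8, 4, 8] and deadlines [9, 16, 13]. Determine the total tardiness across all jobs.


Sort by due date (EDD order): [(8, 9), (8, 13), (4, 16)]
Compute completion times and tardiness:
  Job 1: p=8, d=9, C=8, tardiness=max(0,8-9)=0
  Job 2: p=8, d=13, C=16, tardiness=max(0,16-13)=3
  Job 3: p=4, d=16, C=20, tardiness=max(0,20-16)=4
Total tardiness = 7

7


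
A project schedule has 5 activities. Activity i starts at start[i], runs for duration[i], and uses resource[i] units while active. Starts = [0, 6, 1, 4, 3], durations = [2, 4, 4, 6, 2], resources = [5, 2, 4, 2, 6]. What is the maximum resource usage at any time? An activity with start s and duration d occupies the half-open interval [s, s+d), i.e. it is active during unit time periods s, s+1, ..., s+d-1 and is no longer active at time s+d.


Each activity i is active on [start_i, start_i + duration_i).
Compute total resource usage per time slot:
  t=0: active resources = [5], total = 5
  t=1: active resources = [5, 4], total = 9
  t=2: active resources = [4], total = 4
  t=3: active resources = [4, 6], total = 10
  t=4: active resources = [4, 2, 6], total = 12
  t=5: active resources = [2], total = 2
  t=6: active resources = [2, 2], total = 4
  t=7: active resources = [2, 2], total = 4
  t=8: active resources = [2, 2], total = 4
  t=9: active resources = [2, 2], total = 4
Peak resource demand = 12

12


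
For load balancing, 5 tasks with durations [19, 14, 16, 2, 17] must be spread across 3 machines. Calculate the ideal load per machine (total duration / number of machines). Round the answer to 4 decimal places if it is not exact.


Total processing time = 19 + 14 + 16 + 2 + 17 = 68
Number of machines = 3
Ideal balanced load = 68 / 3 = 22.6667

22.6667


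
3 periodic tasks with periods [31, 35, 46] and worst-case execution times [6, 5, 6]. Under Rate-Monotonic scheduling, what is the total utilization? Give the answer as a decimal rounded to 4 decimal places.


Compute individual utilizations (exact fractions):
  Task 1: C/T = 6/31 (approx. 0.1935)
  Task 2: C/T = 5/35 = 1/7 (approx. 0.1429)
  Task 3: C/T = 6/46 = 3/23 (approx. 0.1304)
Total utilization U = 6/31 + 1/7 + 3/23 = 2330/4991
Rounded to 4 decimal places: U = 0.4668
RM (Liu & Layland) bound for 3 tasks = 0.779763; compare with U = 2330/4991 (approx. 0.466840)
U <= bound, so schedulable by RM sufficient condition.

0.4668


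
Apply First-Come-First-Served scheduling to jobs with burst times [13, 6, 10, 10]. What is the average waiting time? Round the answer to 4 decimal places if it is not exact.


FCFS order (as given): [13, 6, 10, 10]
Waiting times:
  Job 1: wait = 0
  Job 2: wait = 13
  Job 3: wait = 19
  Job 4: wait = 29
Sum of waiting times = 61
Average waiting time = 61/4 = 15.25

15.25


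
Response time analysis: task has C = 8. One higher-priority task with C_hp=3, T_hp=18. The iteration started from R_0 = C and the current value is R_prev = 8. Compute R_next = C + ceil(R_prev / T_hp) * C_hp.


R_next = C + ceil(R_prev / T_hp) * C_hp
ceil(8 / 18) = ceil(0.4444) = 1
Interference = 1 * 3 = 3
R_next = 8 + 3 = 11

11


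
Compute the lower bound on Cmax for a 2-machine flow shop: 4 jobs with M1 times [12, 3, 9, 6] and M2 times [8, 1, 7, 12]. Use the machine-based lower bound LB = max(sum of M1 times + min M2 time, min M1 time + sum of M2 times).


LB1 = sum(M1 times) + min(M2 times) = 30 + 1 = 31
LB2 = min(M1 times) + sum(M2 times) = 3 + 28 = 31
Lower bound = max(LB1, LB2) = max(31, 31) = 31

31


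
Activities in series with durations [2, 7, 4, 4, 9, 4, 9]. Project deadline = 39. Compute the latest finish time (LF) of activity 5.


LF(activity 5) = deadline - sum of successor durations
Successors: activities 6 through 7 with durations [4, 9]
Sum of successor durations = 13
LF = 39 - 13 = 26

26


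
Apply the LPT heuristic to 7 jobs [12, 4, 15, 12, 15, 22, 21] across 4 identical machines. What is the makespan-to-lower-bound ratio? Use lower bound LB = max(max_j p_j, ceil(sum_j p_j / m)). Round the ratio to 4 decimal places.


LPT order: [22, 21, 15, 15, 12, 12, 4]
Machine loads after assignment: [22, 25, 27, 27]
LPT makespan = 27
Lower bound = max(max_job, ceil(total/4)) = max(22, 26) = 26
Ratio = 27 / 26 = 1.0385

1.0385


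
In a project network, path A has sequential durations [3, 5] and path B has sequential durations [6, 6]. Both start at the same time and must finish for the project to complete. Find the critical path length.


Path A total = 3 + 5 = 8
Path B total = 6 + 6 = 12
Critical path = longest path = max(8, 12) = 12

12


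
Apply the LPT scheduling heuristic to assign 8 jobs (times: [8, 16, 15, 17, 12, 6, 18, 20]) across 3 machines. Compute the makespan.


Sort jobs in decreasing order (LPT): [20, 18, 17, 16, 15, 12, 8, 6]
Assign each job to the least loaded machine:
  Machine 1: jobs [20, 12, 8], load = 40
  Machine 2: jobs [18, 15, 6], load = 39
  Machine 3: jobs [17, 16], load = 33
Makespan = max load = 40

40


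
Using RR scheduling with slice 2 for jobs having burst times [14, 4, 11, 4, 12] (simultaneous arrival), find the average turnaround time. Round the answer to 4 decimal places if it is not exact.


Time quantum = 2
Execution trace:
  J1 runs 2 units, time = 2
  J2 runs 2 units, time = 4
  J3 runs 2 units, time = 6
  J4 runs 2 units, time = 8
  J5 runs 2 units, time = 10
  J1 runs 2 units, time = 12
  J2 runs 2 units, time = 14
  J3 runs 2 units, time = 16
  J4 runs 2 units, time = 18
  J5 runs 2 units, time = 20
  J1 runs 2 units, time = 22
  J3 runs 2 units, time = 24
  J5 runs 2 units, time = 26
  J1 runs 2 units, time = 28
  J3 runs 2 units, time = 30
  J5 runs 2 units, time = 32
  J1 runs 2 units, time = 34
  J3 runs 2 units, time = 36
  J5 runs 2 units, time = 38
  J1 runs 2 units, time = 40
  J3 runs 1 units, time = 41
  J5 runs 2 units, time = 43
  J1 runs 2 units, time = 45
Finish times: [45, 14, 41, 18, 43]
Average turnaround = 161/5 = 32.2

32.2


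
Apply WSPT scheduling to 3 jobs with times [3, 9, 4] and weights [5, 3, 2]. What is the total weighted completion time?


Compute p/w ratios and sort ascending (WSPT): [(3, 5), (4, 2), (9, 3)]
Compute weighted completion times:
  Job (p=3,w=5): C=3, w*C=5*3=15
  Job (p=4,w=2): C=7, w*C=2*7=14
  Job (p=9,w=3): C=16, w*C=3*16=48
Total weighted completion time = 77

77


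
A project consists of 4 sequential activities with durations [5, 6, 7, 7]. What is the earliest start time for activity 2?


Activity 2 starts after activities 1 through 1 complete.
Predecessor durations: [5]
ES = 5 = 5

5


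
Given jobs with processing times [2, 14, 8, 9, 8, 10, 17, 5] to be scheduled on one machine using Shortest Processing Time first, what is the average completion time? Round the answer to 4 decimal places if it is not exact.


Sort jobs by processing time (SPT order): [2, 5, 8, 8, 9, 10, 14, 17]
Compute completion times sequentially:
  Job 1: processing = 2, completes at 2
  Job 2: processing = 5, completes at 7
  Job 3: processing = 8, completes at 15
  Job 4: processing = 8, completes at 23
  Job 5: processing = 9, completes at 32
  Job 6: processing = 10, completes at 42
  Job 7: processing = 14, completes at 56
  Job 8: processing = 17, completes at 73
Sum of completion times = 250
Average completion time = 250/8 = 31.25

31.25


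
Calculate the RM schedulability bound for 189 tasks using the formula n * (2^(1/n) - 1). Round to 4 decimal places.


Compute 2^(1/189) = 1.0036741787
Subtract 1: 1.0036741787 - 1 = 0.0036741787
Multiply by n: 189 * 0.0036741787 = 0.6944197743
Round to 4 dp: 0.6944

0.6944


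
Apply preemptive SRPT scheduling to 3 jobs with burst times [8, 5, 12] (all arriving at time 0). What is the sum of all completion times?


Since all jobs arrive at t=0, SRPT equals SPT ordering.
SPT order: [5, 8, 12]
Completion times:
  Job 1: p=5, C=5
  Job 2: p=8, C=13
  Job 3: p=12, C=25
Total completion time = 5 + 13 + 25 = 43

43


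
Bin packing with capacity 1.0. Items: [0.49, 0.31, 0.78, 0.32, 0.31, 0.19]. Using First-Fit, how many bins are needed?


Place items sequentially using First-Fit:
  Item 0.49 -> new Bin 1
  Item 0.31 -> Bin 1 (now 0.8)
  Item 0.78 -> new Bin 2
  Item 0.32 -> new Bin 3
  Item 0.31 -> Bin 3 (now 0.63)
  Item 0.19 -> Bin 1 (now 0.99)
Total bins used = 3

3


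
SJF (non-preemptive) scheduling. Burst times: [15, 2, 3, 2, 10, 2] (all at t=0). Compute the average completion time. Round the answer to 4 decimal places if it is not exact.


SJF order (ascending): [2, 2, 2, 3, 10, 15]
Completion times:
  Job 1: burst=2, C=2
  Job 2: burst=2, C=4
  Job 3: burst=2, C=6
  Job 4: burst=3, C=9
  Job 5: burst=10, C=19
  Job 6: burst=15, C=34
Average completion = 74/6 = 12.3333

12.3333


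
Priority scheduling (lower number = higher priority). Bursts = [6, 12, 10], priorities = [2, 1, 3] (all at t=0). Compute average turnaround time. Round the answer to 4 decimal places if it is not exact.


Sort by priority (ascending = highest first):
Order: [(1, 12), (2, 6), (3, 10)]
Completion times:
  Priority 1, burst=12, C=12
  Priority 2, burst=6, C=18
  Priority 3, burst=10, C=28
Average turnaround = 58/3 = 19.3333

19.3333


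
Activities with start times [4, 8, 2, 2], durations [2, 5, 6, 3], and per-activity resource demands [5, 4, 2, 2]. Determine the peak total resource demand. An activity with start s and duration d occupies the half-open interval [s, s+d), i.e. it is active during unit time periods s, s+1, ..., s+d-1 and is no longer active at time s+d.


Each activity i is active on [start_i, start_i + duration_i).
Compute total resource usage per time slot:
  t=0: active resources = [], total = 0
  t=1: active resources = [], total = 0
  t=2: active resources = [2, 2], total = 4
  t=3: active resources = [2, 2], total = 4
  t=4: active resources = [5, 2, 2], total = 9
  t=5: active resources = [5, 2], total = 7
  t=6: active resources = [2], total = 2
  t=7: active resources = [2], total = 2
  t=8: active resources = [4], total = 4
  t=9: active resources = [4], total = 4
  t=10: active resources = [4], total = 4
  t=11: active resources = [4], total = 4
  t=12: active resources = [4], total = 4
Peak resource demand = 9

9


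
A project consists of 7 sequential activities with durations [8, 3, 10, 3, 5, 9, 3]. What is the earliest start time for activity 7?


Activity 7 starts after activities 1 through 6 complete.
Predecessor durations: [8, 3, 10, 3, 5, 9]
ES = 8 + 3 + 10 + 3 + 5 + 9 = 38

38


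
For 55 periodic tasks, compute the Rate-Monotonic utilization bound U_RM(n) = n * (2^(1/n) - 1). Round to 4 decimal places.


Compute 2^(1/55) = 1.0126824244
Subtract 1: 1.0126824244 - 1 = 0.0126824244
Multiply by n: 55 * 0.0126824244 = 0.6975333420
Round to 4 dp: 0.6975

0.6975


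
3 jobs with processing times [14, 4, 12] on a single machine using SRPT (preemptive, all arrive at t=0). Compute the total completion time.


Since all jobs arrive at t=0, SRPT equals SPT ordering.
SPT order: [4, 12, 14]
Completion times:
  Job 1: p=4, C=4
  Job 2: p=12, C=16
  Job 3: p=14, C=30
Total completion time = 4 + 16 + 30 = 50

50


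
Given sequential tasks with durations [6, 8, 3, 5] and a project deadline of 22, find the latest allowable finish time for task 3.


LF(activity 3) = deadline - sum of successor durations
Successors: activities 4 through 4 with durations [5]
Sum of successor durations = 5
LF = 22 - 5 = 17

17


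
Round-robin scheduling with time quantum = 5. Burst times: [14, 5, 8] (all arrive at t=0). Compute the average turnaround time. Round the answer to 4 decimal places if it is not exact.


Time quantum = 5
Execution trace:
  J1 runs 5 units, time = 5
  J2 runs 5 units, time = 10
  J3 runs 5 units, time = 15
  J1 runs 5 units, time = 20
  J3 runs 3 units, time = 23
  J1 runs 4 units, time = 27
Finish times: [27, 10, 23]
Average turnaround = 60/3 = 20.0

20.0


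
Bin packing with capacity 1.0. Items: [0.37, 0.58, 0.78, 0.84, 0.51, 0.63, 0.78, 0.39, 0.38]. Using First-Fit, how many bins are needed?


Place items sequentially using First-Fit:
  Item 0.37 -> new Bin 1
  Item 0.58 -> Bin 1 (now 0.95)
  Item 0.78 -> new Bin 2
  Item 0.84 -> new Bin 3
  Item 0.51 -> new Bin 4
  Item 0.63 -> new Bin 5
  Item 0.78 -> new Bin 6
  Item 0.39 -> Bin 4 (now 0.9)
  Item 0.38 -> new Bin 7
Total bins used = 7

7


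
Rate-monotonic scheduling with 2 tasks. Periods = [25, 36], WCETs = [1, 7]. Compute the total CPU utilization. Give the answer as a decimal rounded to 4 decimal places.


Compute individual utilizations (exact fractions):
  Task 1: C/T = 1/25 (approx. 0.04)
  Task 2: C/T = 7/36 (approx. 0.1944)
Total utilization U = 1/25 + 7/36 = 211/900
Rounded to 4 decimal places: U = 0.2344
RM (Liu & Layland) bound for 2 tasks = 0.828427; compare with U = 211/900 (approx. 0.234444)
U <= bound, so schedulable by RM sufficient condition.

0.2344


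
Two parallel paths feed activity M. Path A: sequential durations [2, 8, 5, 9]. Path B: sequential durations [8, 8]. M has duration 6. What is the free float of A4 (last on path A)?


ES(A4) = sum of predecessors on chain A = 15
EF(A4) = ES + duration = 15 + 9 = 24
Successor of A4 is M. ES(M) = max(sum(A), sum(B)) = max(24, 16) = 24
Free float = ES(successor) - EF(current) = 24 - 24 = 0

0


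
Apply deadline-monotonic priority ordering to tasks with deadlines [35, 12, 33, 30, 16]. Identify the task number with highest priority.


Sort tasks by relative deadline (ascending):
  Task 2: deadline = 12
  Task 5: deadline = 16
  Task 4: deadline = 30
  Task 3: deadline = 33
  Task 1: deadline = 35
Priority order (highest first): [2, 5, 4, 3, 1]
Highest priority task = 2

2


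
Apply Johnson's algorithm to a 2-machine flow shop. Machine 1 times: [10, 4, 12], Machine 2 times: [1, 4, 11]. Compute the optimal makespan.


Apply Johnson's rule:
  Group 1 (a <= b): [(2, 4, 4)]
  Group 2 (a > b): [(3, 12, 11), (1, 10, 1)]
Optimal job order: [2, 3, 1]
Schedule:
  Job 2: M1 done at 4, M2 done at 8
  Job 3: M1 done at 16, M2 done at 27
  Job 1: M1 done at 26, M2 done at 28
Makespan = 28

28


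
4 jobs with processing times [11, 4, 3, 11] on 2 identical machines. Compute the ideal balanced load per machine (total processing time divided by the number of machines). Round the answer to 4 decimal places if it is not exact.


Total processing time = 11 + 4 + 3 + 11 = 29
Number of machines = 2
Ideal balanced load = 29 / 2 = 14.5

14.5


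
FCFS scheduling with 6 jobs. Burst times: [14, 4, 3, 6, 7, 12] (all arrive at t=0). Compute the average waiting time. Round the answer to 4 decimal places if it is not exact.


FCFS order (as given): [14, 4, 3, 6, 7, 12]
Waiting times:
  Job 1: wait = 0
  Job 2: wait = 14
  Job 3: wait = 18
  Job 4: wait = 21
  Job 5: wait = 27
  Job 6: wait = 34
Sum of waiting times = 114
Average waiting time = 114/6 = 19.0

19.0
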